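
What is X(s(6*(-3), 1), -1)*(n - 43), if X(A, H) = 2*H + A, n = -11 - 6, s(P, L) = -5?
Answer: 420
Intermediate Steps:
n = -17
X(A, H) = A + 2*H
X(s(6*(-3), 1), -1)*(n - 43) = (-5 + 2*(-1))*(-17 - 43) = (-5 - 2)*(-60) = -7*(-60) = 420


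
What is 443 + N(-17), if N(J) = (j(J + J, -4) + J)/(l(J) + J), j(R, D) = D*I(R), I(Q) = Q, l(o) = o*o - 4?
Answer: 118843/268 ≈ 443.44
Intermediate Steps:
l(o) = -4 + o² (l(o) = o² - 4 = -4 + o²)
j(R, D) = D*R
N(J) = -7*J/(-4 + J + J²) (N(J) = (-4*(J + J) + J)/((-4 + J²) + J) = (-8*J + J)/(-4 + J + J²) = (-7*J)/(-4 + J + J²) = -7*J/(-4 + J + J²))
443 + N(-17) = 443 - 7*(-17)/(-4 - 17 + (-17)²) = 443 - 7*(-17)/(-4 - 17 + 289) = 443 - 7*(-17)/268 = 443 - 7*(-17)*1/268 = 443 + 119/268 = 118843/268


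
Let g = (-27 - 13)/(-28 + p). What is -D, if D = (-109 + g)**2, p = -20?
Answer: -421201/36 ≈ -11700.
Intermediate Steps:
g = 5/6 (g = (-27 - 13)/(-28 - 20) = -40/(-48) = -40*(-1/48) = 5/6 ≈ 0.83333)
D = 421201/36 (D = (-109 + 5/6)**2 = (-649/6)**2 = 421201/36 ≈ 11700.)
-D = -1*421201/36 = -421201/36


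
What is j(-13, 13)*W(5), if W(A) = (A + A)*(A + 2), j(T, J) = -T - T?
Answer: 1820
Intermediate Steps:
j(T, J) = -2*T
W(A) = 2*A*(2 + A) (W(A) = (2*A)*(2 + A) = 2*A*(2 + A))
j(-13, 13)*W(5) = (-2*(-13))*(2*5*(2 + 5)) = 26*(2*5*7) = 26*70 = 1820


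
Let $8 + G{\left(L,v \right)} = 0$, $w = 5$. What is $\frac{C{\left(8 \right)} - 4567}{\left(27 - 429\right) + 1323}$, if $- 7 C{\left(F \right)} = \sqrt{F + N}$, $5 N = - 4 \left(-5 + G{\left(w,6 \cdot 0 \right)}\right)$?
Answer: $- \frac{4567}{921} - \frac{2 \sqrt{115}}{32235} \approx -4.9594$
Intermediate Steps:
$G{\left(L,v \right)} = -8$ ($G{\left(L,v \right)} = -8 + 0 = -8$)
$N = \frac{52}{5}$ ($N = \frac{\left(-4\right) \left(-5 - 8\right)}{5} = \frac{\left(-4\right) \left(-13\right)}{5} = \frac{1}{5} \cdot 52 = \frac{52}{5} \approx 10.4$)
$C{\left(F \right)} = - \frac{\sqrt{\frac{52}{5} + F}}{7}$ ($C{\left(F \right)} = - \frac{\sqrt{F + \frac{52}{5}}}{7} = - \frac{\sqrt{\frac{52}{5} + F}}{7}$)
$\frac{C{\left(8 \right)} - 4567}{\left(27 - 429\right) + 1323} = \frac{- \frac{\sqrt{260 + 25 \cdot 8}}{35} - 4567}{\left(27 - 429\right) + 1323} = \frac{- \frac{\sqrt{260 + 200}}{35} - 4567}{\left(27 - 429\right) + 1323} = \frac{- \frac{\sqrt{460}}{35} - 4567}{-402 + 1323} = \frac{- \frac{2 \sqrt{115}}{35} - 4567}{921} = \left(- \frac{2 \sqrt{115}}{35} - 4567\right) \frac{1}{921} = \left(-4567 - \frac{2 \sqrt{115}}{35}\right) \frac{1}{921} = - \frac{4567}{921} - \frac{2 \sqrt{115}}{32235}$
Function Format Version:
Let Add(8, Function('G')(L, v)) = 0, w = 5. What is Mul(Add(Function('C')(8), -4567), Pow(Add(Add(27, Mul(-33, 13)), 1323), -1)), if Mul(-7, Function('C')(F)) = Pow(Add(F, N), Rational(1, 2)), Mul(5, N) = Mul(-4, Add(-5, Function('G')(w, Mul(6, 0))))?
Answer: Add(Rational(-4567, 921), Mul(Rational(-2, 32235), Pow(115, Rational(1, 2)))) ≈ -4.9594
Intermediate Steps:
Function('G')(L, v) = -8 (Function('G')(L, v) = Add(-8, 0) = -8)
N = Rational(52, 5) (N = Mul(Rational(1, 5), Mul(-4, Add(-5, -8))) = Mul(Rational(1, 5), Mul(-4, -13)) = Mul(Rational(1, 5), 52) = Rational(52, 5) ≈ 10.400)
Function('C')(F) = Mul(Rational(-1, 7), Pow(Add(Rational(52, 5), F), Rational(1, 2))) (Function('C')(F) = Mul(Rational(-1, 7), Pow(Add(F, Rational(52, 5)), Rational(1, 2))) = Mul(Rational(-1, 7), Pow(Add(Rational(52, 5), F), Rational(1, 2))))
Mul(Add(Function('C')(8), -4567), Pow(Add(Add(27, Mul(-33, 13)), 1323), -1)) = Mul(Add(Mul(Rational(-1, 35), Pow(Add(260, Mul(25, 8)), Rational(1, 2))), -4567), Pow(Add(Add(27, Mul(-33, 13)), 1323), -1)) = Mul(Add(Mul(Rational(-1, 35), Pow(Add(260, 200), Rational(1, 2))), -4567), Pow(Add(Add(27, -429), 1323), -1)) = Mul(Add(Mul(Rational(-1, 35), Pow(460, Rational(1, 2))), -4567), Pow(Add(-402, 1323), -1)) = Mul(Add(Mul(Rational(-1, 35), Mul(2, Pow(115, Rational(1, 2)))), -4567), Pow(921, -1)) = Mul(Add(Mul(Rational(-2, 35), Pow(115, Rational(1, 2))), -4567), Rational(1, 921)) = Mul(Add(-4567, Mul(Rational(-2, 35), Pow(115, Rational(1, 2)))), Rational(1, 921)) = Add(Rational(-4567, 921), Mul(Rational(-2, 32235), Pow(115, Rational(1, 2))))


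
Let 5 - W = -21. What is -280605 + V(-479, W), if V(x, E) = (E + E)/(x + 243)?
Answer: -16555708/59 ≈ -2.8061e+5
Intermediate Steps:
W = 26 (W = 5 - 1*(-21) = 5 + 21 = 26)
V(x, E) = 2*E/(243 + x) (V(x, E) = (2*E)/(243 + x) = 2*E/(243 + x))
-280605 + V(-479, W) = -280605 + 2*26/(243 - 479) = -280605 + 2*26/(-236) = -280605 + 2*26*(-1/236) = -280605 - 13/59 = -16555708/59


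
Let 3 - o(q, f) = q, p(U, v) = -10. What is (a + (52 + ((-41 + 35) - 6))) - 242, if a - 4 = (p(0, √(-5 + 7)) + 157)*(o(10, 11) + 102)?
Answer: 13767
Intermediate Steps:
o(q, f) = 3 - q
a = 13969 (a = 4 + (-10 + 157)*((3 - 1*10) + 102) = 4 + 147*((3 - 10) + 102) = 4 + 147*(-7 + 102) = 4 + 147*95 = 4 + 13965 = 13969)
(a + (52 + ((-41 + 35) - 6))) - 242 = (13969 + (52 + ((-41 + 35) - 6))) - 242 = (13969 + (52 + (-6 - 6))) - 242 = (13969 + (52 - 12)) - 242 = (13969 + 40) - 242 = 14009 - 242 = 13767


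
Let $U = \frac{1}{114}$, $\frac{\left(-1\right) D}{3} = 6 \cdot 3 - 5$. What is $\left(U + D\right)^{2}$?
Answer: $\frac{19758025}{12996} \approx 1520.3$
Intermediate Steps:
$D = -39$ ($D = - 3 \left(6 \cdot 3 - 5\right) = - 3 \left(18 - 5\right) = \left(-3\right) 13 = -39$)
$U = \frac{1}{114} \approx 0.0087719$
$\left(U + D\right)^{2} = \left(\frac{1}{114} - 39\right)^{2} = \left(- \frac{4445}{114}\right)^{2} = \frac{19758025}{12996}$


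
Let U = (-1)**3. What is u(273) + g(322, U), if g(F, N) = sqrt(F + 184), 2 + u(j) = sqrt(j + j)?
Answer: -2 + sqrt(506) + sqrt(546) ≈ 43.861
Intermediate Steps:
U = -1
u(j) = -2 + sqrt(2)*sqrt(j) (u(j) = -2 + sqrt(j + j) = -2 + sqrt(2*j) = -2 + sqrt(2)*sqrt(j))
g(F, N) = sqrt(184 + F)
u(273) + g(322, U) = (-2 + sqrt(2)*sqrt(273)) + sqrt(184 + 322) = (-2 + sqrt(546)) + sqrt(506) = -2 + sqrt(506) + sqrt(546)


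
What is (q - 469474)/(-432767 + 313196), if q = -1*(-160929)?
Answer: 308545/119571 ≈ 2.5804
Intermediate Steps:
q = 160929
(q - 469474)/(-432767 + 313196) = (160929 - 469474)/(-432767 + 313196) = -308545/(-119571) = -308545*(-1/119571) = 308545/119571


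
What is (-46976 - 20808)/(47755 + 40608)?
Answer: -67784/88363 ≈ -0.76711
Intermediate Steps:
(-46976 - 20808)/(47755 + 40608) = -67784/88363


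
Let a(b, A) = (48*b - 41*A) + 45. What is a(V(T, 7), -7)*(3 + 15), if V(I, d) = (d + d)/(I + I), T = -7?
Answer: 5112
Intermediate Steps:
V(I, d) = d/I (V(I, d) = (2*d)/((2*I)) = (2*d)*(1/(2*I)) = d/I)
a(b, A) = 45 - 41*A + 48*b (a(b, A) = (-41*A + 48*b) + 45 = 45 - 41*A + 48*b)
a(V(T, 7), -7)*(3 + 15) = (45 - 41*(-7) + 48*(7/(-7)))*(3 + 15) = (45 + 287 + 48*(7*(-1/7)))*18 = (45 + 287 + 48*(-1))*18 = (45 + 287 - 48)*18 = 284*18 = 5112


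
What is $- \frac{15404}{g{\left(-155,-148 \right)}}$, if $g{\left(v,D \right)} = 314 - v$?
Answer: $- \frac{15404}{469} \approx -32.844$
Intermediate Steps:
$- \frac{15404}{g{\left(-155,-148 \right)}} = - \frac{15404}{314 - -155} = - \frac{15404}{314 + 155} = - \frac{15404}{469}$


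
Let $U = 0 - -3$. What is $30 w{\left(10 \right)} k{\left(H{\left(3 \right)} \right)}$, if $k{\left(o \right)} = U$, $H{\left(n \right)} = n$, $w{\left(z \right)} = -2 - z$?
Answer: $-1080$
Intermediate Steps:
$U = 3$ ($U = 0 + 3 = 3$)
$k{\left(o \right)} = 3$
$30 w{\left(10 \right)} k{\left(H{\left(3 \right)} \right)} = 30 \left(-2 - 10\right) 3 = 30 \left(-12\right) 3 = \left(-360\right) 3 = -1080$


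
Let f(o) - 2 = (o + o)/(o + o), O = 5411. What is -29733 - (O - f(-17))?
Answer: -35141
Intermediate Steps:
f(o) = 3 (f(o) = 2 + (o + o)/(o + o) = 2 + (2*o)/((2*o)) = 2 + (2*o)*(1/(2*o)) = 2 + 1 = 3)
-29733 - (O - f(-17)) = -29733 - (5411 - 1*3) = -29733 - (5411 - 3) = -29733 - 1*5408 = -29733 - 5408 = -35141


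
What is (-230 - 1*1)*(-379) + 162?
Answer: 87711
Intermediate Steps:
(-230 - 1*1)*(-379) + 162 = (-230 - 1)*(-379) + 162 = -231*(-379) + 162 = 87549 + 162 = 87711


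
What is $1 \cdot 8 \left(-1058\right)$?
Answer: $-8464$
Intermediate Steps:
$1 \cdot 8 \left(-1058\right) = 8 \left(-1058\right) = -8464$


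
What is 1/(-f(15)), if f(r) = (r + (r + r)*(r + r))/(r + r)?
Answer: -2/61 ≈ -0.032787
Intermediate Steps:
f(r) = (r + 4*r²)/(2*r) (f(r) = (r + (2*r)*(2*r))/((2*r)) = (r + 4*r²)*(1/(2*r)) = (r + 4*r²)/(2*r))
1/(-f(15)) = 1/(-(½ + 2*15)) = 1/(-(½ + 30)) = 1/(-1*61/2) = 1/(-61/2) = -2/61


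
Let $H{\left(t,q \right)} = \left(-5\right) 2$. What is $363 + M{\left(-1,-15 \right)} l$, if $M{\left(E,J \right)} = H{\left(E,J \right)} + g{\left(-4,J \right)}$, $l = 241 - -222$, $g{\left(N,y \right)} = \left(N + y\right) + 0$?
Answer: $-13064$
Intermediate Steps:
$g{\left(N,y \right)} = N + y$
$H{\left(t,q \right)} = -10$
$l = 463$ ($l = 241 + 222 = 463$)
$M{\left(E,J \right)} = -14 + J$ ($M{\left(E,J \right)} = -10 + \left(-4 + J\right) = -14 + J$)
$363 + M{\left(-1,-15 \right)} l = 363 + \left(-14 - 15\right) 463 = 363 - 13427 = -13064$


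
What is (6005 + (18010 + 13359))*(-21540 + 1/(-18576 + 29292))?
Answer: -1437794218331/1786 ≈ -8.0504e+8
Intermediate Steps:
(6005 + (18010 + 13359))*(-21540 + 1/(-18576 + 29292)) = (6005 + 31369)*(-21540 + 1/10716) = 37374*(-21540 + 1/10716) = 37374*(-230822639/10716) = -1437794218331/1786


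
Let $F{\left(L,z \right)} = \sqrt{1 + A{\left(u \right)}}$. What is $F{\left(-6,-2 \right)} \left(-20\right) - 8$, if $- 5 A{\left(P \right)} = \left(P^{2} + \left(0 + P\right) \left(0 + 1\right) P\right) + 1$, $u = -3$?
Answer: $-8 - 4 i \sqrt{70} \approx -8.0 - 33.466 i$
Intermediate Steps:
$A{\left(P \right)} = - \frac{1}{5} - \frac{2 P^{2}}{5}$ ($A{\left(P \right)} = - \frac{\left(P^{2} + \left(0 + P\right) \left(0 + 1\right) P\right) + 1}{5} = - \frac{\left(P^{2} + P 1 P\right) + 1}{5} = - \frac{\left(P^{2} + P P\right) + 1}{5} = - \frac{\left(P^{2} + P^{2}\right) + 1}{5} = - \frac{2 P^{2} + 1}{5} = - \frac{1 + 2 P^{2}}{5} = - \frac{1}{5} - \frac{2 P^{2}}{5}$)
$F{\left(L,z \right)} = \frac{i \sqrt{70}}{5}$ ($F{\left(L,z \right)} = \sqrt{1 - \left(\frac{1}{5} + \frac{2 \left(-3\right)^{2}}{5}\right)} = \sqrt{1 - \frac{19}{5}} = \sqrt{- \frac{14}{5}} = \frac{i \sqrt{70}}{5}$)
$F{\left(-6,-2 \right)} \left(-20\right) - 8 = \frac{i \sqrt{70}}{5} \left(-20\right) - 8 = - 4 i \sqrt{70} + \left(-25 + 17\right) = - 4 i \sqrt{70} - 8 = -8 - 4 i \sqrt{70}$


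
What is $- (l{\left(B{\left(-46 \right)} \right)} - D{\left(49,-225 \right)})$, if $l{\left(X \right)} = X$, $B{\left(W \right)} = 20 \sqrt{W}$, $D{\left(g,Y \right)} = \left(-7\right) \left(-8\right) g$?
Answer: $2744 - 20 i \sqrt{46} \approx 2744.0 - 135.65 i$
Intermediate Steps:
$D{\left(g,Y \right)} = 56 g$
$- (l{\left(B{\left(-46 \right)} \right)} - D{\left(49,-225 \right)}) = - (20 \sqrt{-46} - 56 \cdot 49) = - (20 i \sqrt{46} - 2744) = - (-2744 + 20 i \sqrt{46}) = 2744 - 20 i \sqrt{46}$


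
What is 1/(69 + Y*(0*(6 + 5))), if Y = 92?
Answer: 1/69 ≈ 0.014493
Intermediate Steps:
1/(69 + Y*(0*(6 + 5))) = 1/(69 + 92*(0*(6 + 5))) = 1/(69 + 92*(0*11)) = 1/(69 + 92*0) = 1/(69 + 0) = 1/69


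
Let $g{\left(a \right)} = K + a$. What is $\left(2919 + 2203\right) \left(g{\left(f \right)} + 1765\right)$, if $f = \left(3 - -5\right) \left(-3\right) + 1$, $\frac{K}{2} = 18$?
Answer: $9106916$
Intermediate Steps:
$K = 36$ ($K = 2 \cdot 18 = 36$)
$f = -23$ ($f = \left(3 + 5\right) \left(-3\right) + 1 = 8 \left(-3\right) + 1 = -24 + 1 = -23$)
$g{\left(a \right)} = 36 + a$
$\left(2919 + 2203\right) \left(g{\left(f \right)} + 1765\right) = \left(2919 + 2203\right) \left(\left(36 - 23\right) + 1765\right) = 5122 \left(13 + 1765\right) = 5122 \cdot 1778 = 9106916$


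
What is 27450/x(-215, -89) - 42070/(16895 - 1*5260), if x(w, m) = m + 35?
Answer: -3573917/6981 ≈ -511.95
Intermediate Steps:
x(w, m) = 35 + m
27450/x(-215, -89) - 42070/(16895 - 1*5260) = 27450/(35 - 89) - 42070/(16895 - 1*5260) = 27450/(-54) - 42070/(16895 - 5260) = 27450*(-1/54) - 42070/11635 = -1525/3 - 42070*1/11635 = -1525/3 - 8414/2327 = -3573917/6981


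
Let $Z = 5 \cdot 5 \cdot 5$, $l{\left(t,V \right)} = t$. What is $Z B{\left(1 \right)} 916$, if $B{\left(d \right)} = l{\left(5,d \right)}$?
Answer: $572500$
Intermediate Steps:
$B{\left(d \right)} = 5$
$Z = 125$ ($Z = 25 \cdot 5 = 125$)
$Z B{\left(1 \right)} 916 = 125 \cdot 5 \cdot 916 = 625 \cdot 916 = 572500$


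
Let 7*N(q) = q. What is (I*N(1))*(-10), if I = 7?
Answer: -10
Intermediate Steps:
N(q) = q/7
(I*N(1))*(-10) = (7*((⅐)*1))*(-10) = (7*(⅐))*(-10) = 1*(-10) = -10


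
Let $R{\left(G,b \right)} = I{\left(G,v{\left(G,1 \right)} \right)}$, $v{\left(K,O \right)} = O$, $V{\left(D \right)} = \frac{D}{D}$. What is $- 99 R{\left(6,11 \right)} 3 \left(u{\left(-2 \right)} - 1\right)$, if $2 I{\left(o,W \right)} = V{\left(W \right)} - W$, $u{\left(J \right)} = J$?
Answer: $0$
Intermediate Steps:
$V{\left(D \right)} = 1$
$I{\left(o,W \right)} = \frac{1}{2} - \frac{W}{2}$ ($I{\left(o,W \right)} = \frac{1 - W}{2} = \frac{1}{2} - \frac{W}{2}$)
$R{\left(G,b \right)} = 0$ ($R{\left(G,b \right)} = \frac{1}{2} - \frac{1}{2} = 0$)
$- 99 R{\left(6,11 \right)} 3 \left(u{\left(-2 \right)} - 1\right) = \left(-99\right) 0 \cdot 3 \left(-2 - 1\right) = 0 \cdot 3 \left(-3\right) = 0 \left(-9\right) = 0$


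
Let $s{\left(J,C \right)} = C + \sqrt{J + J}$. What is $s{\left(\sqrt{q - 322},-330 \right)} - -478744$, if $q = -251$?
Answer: $478414 + \sqrt[4]{573} \left(1 + i\right) \approx 4.7842 \cdot 10^{5} + 4.8926 i$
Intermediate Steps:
$s{\left(J,C \right)} = C + \sqrt{2} \sqrt{J}$ ($s{\left(J,C \right)} = C + \sqrt{2 J} = C + \sqrt{2} \sqrt{J}$)
$s{\left(\sqrt{q - 322},-330 \right)} - -478744 = \left(-330 + \sqrt{2} \sqrt{\sqrt{-251 - 322}}\right) - -478744 = \left(-330 + \sqrt{2} \sqrt{\sqrt{-573}}\right) + 478744 = \left(-330 + \sqrt{2} \sqrt{i \sqrt{573}}\right) + 478744 = \left(-330 + \sqrt{2} \sqrt[4]{573} \sqrt{i}\right) + 478744 = 478414 + \sqrt{2} \sqrt[4]{573} \sqrt{i}$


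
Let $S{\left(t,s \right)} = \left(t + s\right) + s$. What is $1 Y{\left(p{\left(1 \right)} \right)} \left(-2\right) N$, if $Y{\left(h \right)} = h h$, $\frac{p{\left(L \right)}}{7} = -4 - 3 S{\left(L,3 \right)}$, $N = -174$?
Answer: $10657500$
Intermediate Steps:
$S{\left(t,s \right)} = t + 2 s$ ($S{\left(t,s \right)} = \left(s + t\right) + s = t + 2 s$)
$p{\left(L \right)} = -154 - 21 L$ ($p{\left(L \right)} = 7 \left(-4 - 3 \left(L + 2 \cdot 3\right)\right) = 7 \left(-4 - 3 \left(L + 6\right)\right) = 7 \left(-4 - 3 \left(6 + L\right)\right) = 7 \left(-4 - \left(18 + 3 L\right)\right) = 7 \left(-22 - 3 L\right) = -154 - 21 L$)
$Y{\left(h \right)} = h^{2}$
$1 Y{\left(p{\left(1 \right)} \right)} \left(-2\right) N = 1 \left(-154 - 21\right)^{2} \left(-2\right) \left(-174\right) = 1 \left(-175\right)^{2} \left(-2\right) \left(-174\right) = 1 \cdot 30625 \left(-2\right) \left(-174\right) = 30625 \left(-2\right) \left(-174\right) = \left(-61250\right) \left(-174\right) = 10657500$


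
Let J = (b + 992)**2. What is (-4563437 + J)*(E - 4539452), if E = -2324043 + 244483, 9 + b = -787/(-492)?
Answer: 1439598988461298367/60516 ≈ 2.3789e+13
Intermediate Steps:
b = -3641/492 (b = -9 - 787/(-492) = -9 - 787*(-1/492) = -9 + 787/492 = -3641/492 ≈ -7.4004)
E = -2079560
J = 234665642929/242064 (J = (-3641/492 + 992)**2 = (484423/492)**2 = 234665642929/242064 ≈ 9.6944e+5)
(-4563437 + J)*(E - 4539452) = (-4563437 + 234665642929/242064)*(-2079560 - 4539452) = -869978171039/242064*(-6619012) = 1439598988461298367/60516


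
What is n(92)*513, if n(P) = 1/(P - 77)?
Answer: 171/5 ≈ 34.200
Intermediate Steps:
n(P) = 1/(-77 + P)
n(92)*513 = 513/(-77 + 92) = 513/15 = (1/15)*513 = 171/5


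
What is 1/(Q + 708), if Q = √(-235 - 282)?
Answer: 708/501781 - I*√517/501781 ≈ 0.001411 - 4.5314e-5*I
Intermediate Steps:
Q = I*√517 (Q = √(-517) = I*√517 ≈ 22.738*I)
1/(Q + 708) = 1/(I*√517 + 708) = 1/(708 + I*√517)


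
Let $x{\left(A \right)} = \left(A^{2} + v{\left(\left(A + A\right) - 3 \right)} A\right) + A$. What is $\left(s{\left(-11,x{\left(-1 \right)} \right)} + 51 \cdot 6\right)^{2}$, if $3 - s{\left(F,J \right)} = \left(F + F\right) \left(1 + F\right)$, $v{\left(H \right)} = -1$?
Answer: $7921$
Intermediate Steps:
$x{\left(A \right)} = A^{2}$ ($x{\left(A \right)} = \left(A^{2} - A\right) + A = A^{2}$)
$s{\left(F,J \right)} = 3 - 2 F \left(1 + F\right)$ ($s{\left(F,J \right)} = 3 - \left(F + F\right) \left(1 + F\right) = 3 - 2 F \left(1 + F\right)$)
$\left(s{\left(-11,x{\left(-1 \right)} \right)} + 51 \cdot 6\right)^{2} = \left(\left(3 - -22 - 2 \left(-11\right)^{2}\right) + 51 \cdot 6\right)^{2} = \left(\left(3 + 22 - 242\right) + 306\right)^{2} = \left(-217 + 306\right)^{2} = 89^{2} = 7921$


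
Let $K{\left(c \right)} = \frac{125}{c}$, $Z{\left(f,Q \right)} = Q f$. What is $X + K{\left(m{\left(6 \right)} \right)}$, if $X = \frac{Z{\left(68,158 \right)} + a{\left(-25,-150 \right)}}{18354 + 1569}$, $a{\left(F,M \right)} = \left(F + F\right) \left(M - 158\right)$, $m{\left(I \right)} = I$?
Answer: $\frac{882413}{39846} \approx 22.146$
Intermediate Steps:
$a{\left(F,M \right)} = 2 F \left(-158 + M\right)$
$X = \frac{26144}{19923}$ ($X = \frac{158 \cdot 68 + 2 \left(-25\right) \left(-158 - 150\right)}{18354 + 1569} = \frac{10744 + 2 \left(-25\right) \left(-308\right)}{19923} = \left(10744 + 15400\right) \frac{1}{19923} = 26144 \cdot \frac{1}{19923} = \frac{26144}{19923} \approx 1.3123$)
$X + K{\left(m{\left(6 \right)} \right)} = \frac{26144}{19923} + \frac{125}{6} = \frac{882413}{39846}$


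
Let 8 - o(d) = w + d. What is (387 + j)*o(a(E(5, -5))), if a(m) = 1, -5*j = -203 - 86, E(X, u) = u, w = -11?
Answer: 40032/5 ≈ 8006.4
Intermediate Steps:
j = 289/5 (j = -(-203 - 86)/5 = -⅕*(-289) = 289/5 ≈ 57.800)
o(d) = 19 - d (o(d) = 8 - (-11 + d) = 8 + (11 - d) = 19 - d)
(387 + j)*o(a(E(5, -5))) = (387 + 289/5)*(19 - 1*1) = 2224*(19 - 1)/5 = (2224/5)*18 = 40032/5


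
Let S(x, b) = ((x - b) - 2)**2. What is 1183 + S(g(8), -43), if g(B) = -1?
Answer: 2783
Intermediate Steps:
S(x, b) = (-2 + x - b)**2
1183 + S(g(8), -43) = 1183 + (2 - 43 - 1*(-1))**2 = 1183 + (2 - 43 + 1)**2 = 1183 + (-40)**2 = 1183 + 1600 = 2783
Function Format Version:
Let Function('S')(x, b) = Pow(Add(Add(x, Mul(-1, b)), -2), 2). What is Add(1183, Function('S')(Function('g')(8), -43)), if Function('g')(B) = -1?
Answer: 2783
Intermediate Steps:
Function('S')(x, b) = Pow(Add(-2, x, Mul(-1, b)), 2)
Add(1183, Function('S')(Function('g')(8), -43)) = Add(1183, Pow(Add(2, -43, Mul(-1, -1)), 2)) = Add(1183, Pow(Add(2, -43, 1), 2)) = Add(1183, Pow(-40, 2)) = Add(1183, 1600) = 2783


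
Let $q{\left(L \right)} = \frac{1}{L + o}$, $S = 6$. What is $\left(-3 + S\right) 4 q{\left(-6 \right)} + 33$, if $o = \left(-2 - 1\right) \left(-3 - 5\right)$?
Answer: $\frac{101}{3} \approx 33.667$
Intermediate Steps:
$o = 24$ ($o = \left(-3\right) \left(-8\right) = 24$)
$q{\left(L \right)} = \frac{1}{24 + L}$ ($q{\left(L \right)} = \frac{1}{L + 24} = \frac{1}{24 + L}$)
$\left(-3 + S\right) 4 q{\left(-6 \right)} + 33 = \frac{\left(-3 + 6\right) 4}{24 - 6} + 33 = \frac{3 \cdot 4}{18} + 33 = 12 \cdot \frac{1}{18} + 33 = \frac{2}{3} + 33 = \frac{101}{3}$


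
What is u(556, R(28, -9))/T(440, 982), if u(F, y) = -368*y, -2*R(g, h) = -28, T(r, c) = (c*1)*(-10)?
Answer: 1288/2455 ≈ 0.52464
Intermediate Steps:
T(r, c) = -10*c (T(r, c) = c*(-10) = -10*c)
R(g, h) = 14 (R(g, h) = -½*(-28) = 14)
u(556, R(28, -9))/T(440, 982) = (-368*14)/((-10*982)) = -5152/(-9820) = -5152*(-1/9820) = 1288/2455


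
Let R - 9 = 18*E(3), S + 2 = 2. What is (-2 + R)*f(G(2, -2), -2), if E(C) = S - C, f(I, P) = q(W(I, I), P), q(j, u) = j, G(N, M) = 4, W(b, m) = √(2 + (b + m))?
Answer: -47*√10 ≈ -148.63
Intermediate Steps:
W(b, m) = √(2 + b + m)
S = 0 (S = -2 + 2 = 0)
f(I, P) = √(2 + 2*I) (f(I, P) = √(2 + I + I) = √(2 + 2*I))
E(C) = -C (E(C) = 0 - C = -C)
R = -45 (R = 9 + 18*(-1*3) = 9 + 18*(-3) = 9 - 54 = -45)
(-2 + R)*f(G(2, -2), -2) = (-2 - 45)*√(2 + 2*4) = -47*√(2 + 8) = -47*√10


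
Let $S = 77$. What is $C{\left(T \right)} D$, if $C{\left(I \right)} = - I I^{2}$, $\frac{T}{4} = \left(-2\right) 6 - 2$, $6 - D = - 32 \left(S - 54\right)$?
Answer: $130307072$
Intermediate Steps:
$D = 742$ ($D = 6 - - 32 \left(77 - 54\right) = 6 - \left(-32\right) 23 = 6 - -736 = 6 + 736 = 742$)
$T = -56$ ($T = 4 \left(\left(-2\right) 6 - 2\right) = 4 \left(-12 - 2\right) = 4 \left(-14\right) = -56$)
$C{\left(I \right)} = - I^{3}$
$C{\left(T \right)} D = - \left(-56\right)^{3} \cdot 742 = \left(-1\right) \left(-175616\right) 742 = 175616 \cdot 742 = 130307072$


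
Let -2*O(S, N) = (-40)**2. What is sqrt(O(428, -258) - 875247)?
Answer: I*sqrt(876047) ≈ 935.97*I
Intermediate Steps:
O(S, N) = -800 (O(S, N) = -1/2*(-40)**2 = -1/2*1600 = -800)
sqrt(O(428, -258) - 875247) = sqrt(-800 - 875247) = sqrt(-876047) = I*sqrt(876047)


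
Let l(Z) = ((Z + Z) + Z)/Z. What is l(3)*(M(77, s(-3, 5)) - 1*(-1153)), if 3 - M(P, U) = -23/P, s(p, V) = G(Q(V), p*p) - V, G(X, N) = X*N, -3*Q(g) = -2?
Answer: 267105/77 ≈ 3468.9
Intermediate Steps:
Q(g) = ⅔ (Q(g) = -⅓*(-2) = ⅔)
G(X, N) = N*X
s(p, V) = -V + 2*p²/3 (s(p, V) = (p*p)*(⅔) - V = p²*(⅔) - V = 2*p²/3 - V = -V + 2*p²/3)
M(P, U) = 3 + 23/P (M(P, U) = 3 - (-23)/P = 3 + 23/P)
l(Z) = 3 (l(Z) = (2*Z + Z)/Z = (3*Z)/Z = 3)
l(3)*(M(77, s(-3, 5)) - 1*(-1153)) = 3*((3 + 23/77) - 1*(-1153)) = 3*((3 + 23*(1/77)) + 1153) = 3*((3 + 23/77) + 1153) = 3*(254/77 + 1153) = 3*(89035/77) = 267105/77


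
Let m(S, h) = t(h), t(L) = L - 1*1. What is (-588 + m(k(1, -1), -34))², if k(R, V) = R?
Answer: 388129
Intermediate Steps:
t(L) = -1 + L (t(L) = L - 1 = -1 + L)
m(S, h) = -1 + h
(-588 + m(k(1, -1), -34))² = (-588 + (-1 - 34))² = (-588 - 35)² = (-623)² = 388129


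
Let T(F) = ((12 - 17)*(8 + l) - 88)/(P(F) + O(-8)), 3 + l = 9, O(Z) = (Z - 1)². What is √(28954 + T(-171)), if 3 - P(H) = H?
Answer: 2*√470673390/255 ≈ 170.16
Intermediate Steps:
O(Z) = (-1 + Z)²
l = 6 (l = -3 + 9 = 6)
P(H) = 3 - H
T(F) = -158/(84 - F) (T(F) = ((12 - 17)*(8 + 6) - 88)/((3 - F) + (-1 - 8)²) = (-5*14 - 88)/((3 - F) + (-9)²) = (-70 - 88)/((3 - F) + 81) = -158/(84 - F))
√(28954 + T(-171)) = √(28954 + 158/(-84 - 171)) = √(28954 + 158/(-255)) = √(28954 + 158*(-1/255)) = √(28954 - 158/255) = √(7383112/255) = 2*√470673390/255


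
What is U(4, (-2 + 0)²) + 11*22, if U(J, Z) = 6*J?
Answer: 266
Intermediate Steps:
U(4, (-2 + 0)²) + 11*22 = 6*4 + 11*22 = 24 + 242 = 266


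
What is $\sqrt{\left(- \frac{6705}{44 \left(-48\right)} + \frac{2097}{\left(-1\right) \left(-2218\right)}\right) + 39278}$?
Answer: $\frac{\sqrt{374130708512033}}{97592} \approx 198.2$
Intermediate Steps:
$\sqrt{\left(- \frac{6705}{44 \left(-48\right)} + \frac{2097}{\left(-1\right) \left(-2218\right)}\right) + 39278} = \sqrt{\left(- \frac{6705}{-2112} + \frac{2097}{2218}\right) + 39278} = \sqrt{\left(\left(-6705\right) \left(- \frac{1}{2112}\right) + 2097 \cdot \frac{1}{2218}\right) + 39278} = \sqrt{\left(\frac{2235}{704} + \frac{2097}{2218}\right) + 39278} = \sqrt{\frac{3216759}{780736} + 39278} = \sqrt{\frac{30668965367}{780736}} = \frac{\sqrt{374130708512033}}{97592}$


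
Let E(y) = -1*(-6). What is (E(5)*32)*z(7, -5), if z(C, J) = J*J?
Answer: 4800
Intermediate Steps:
z(C, J) = J**2
E(y) = 6
(E(5)*32)*z(7, -5) = (6*32)*(-5)**2 = 192*25 = 4800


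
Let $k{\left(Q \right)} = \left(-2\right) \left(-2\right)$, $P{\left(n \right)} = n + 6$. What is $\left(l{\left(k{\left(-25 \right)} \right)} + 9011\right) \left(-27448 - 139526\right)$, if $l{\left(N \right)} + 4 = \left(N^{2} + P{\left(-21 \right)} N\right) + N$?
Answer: $-1497255858$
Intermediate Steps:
$P{\left(n \right)} = 6 + n$
$k{\left(Q \right)} = 4$
$l{\left(N \right)} = -4 + N^{2} - 14 N$ ($l{\left(N \right)} = -4 + \left(\left(N^{2} + \left(6 - 21\right) N\right) + N\right) = -4 + \left(\left(N^{2} - 15 N\right) + N\right) = -4 + \left(N^{2} - 14 N\right) = -4 + N^{2} - 14 N$)
$\left(l{\left(k{\left(-25 \right)} \right)} + 9011\right) \left(-27448 - 139526\right) = \left(\left(-4 + 4^{2} - 56\right) + 9011\right) \left(-27448 - 139526\right) = \left(\left(-4 + 16 - 56\right) + 9011\right) \left(-166974\right) = \left(-44 + 9011\right) \left(-166974\right) = 8967 \left(-166974\right) = -1497255858$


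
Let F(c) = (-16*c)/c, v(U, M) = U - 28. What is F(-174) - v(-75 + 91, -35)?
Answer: -4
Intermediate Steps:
v(U, M) = -28 + U
F(c) = -16
F(-174) - v(-75 + 91, -35) = -16 - (-28 + (-75 + 91)) = -16 - (-28 + 16) = -16 - 1*(-12) = -16 + 12 = -4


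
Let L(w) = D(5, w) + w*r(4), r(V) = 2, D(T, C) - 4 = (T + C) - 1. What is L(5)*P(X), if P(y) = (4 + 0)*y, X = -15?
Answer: -1380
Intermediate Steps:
D(T, C) = 3 + C + T (D(T, C) = 4 + ((T + C) - 1) = 4 + ((C + T) - 1) = 4 + (-1 + C + T) = 3 + C + T)
P(y) = 4*y
L(w) = 8 + 3*w (L(w) = (3 + w + 5) + w*2 = (8 + w) + 2*w = 8 + 3*w)
L(5)*P(X) = (8 + 3*5)*(4*(-15)) = (8 + 15)*(-60) = 23*(-60) = -1380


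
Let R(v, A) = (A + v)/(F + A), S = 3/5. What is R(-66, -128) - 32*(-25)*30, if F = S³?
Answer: 383376250/15973 ≈ 24002.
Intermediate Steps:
S = ⅗ (S = 3*(⅕) = ⅗ ≈ 0.60000)
F = 27/125 (F = (⅗)³ = 27/125 ≈ 0.21600)
R(v, A) = (A + v)/(27/125 + A)
R(-66, -128) - 32*(-25)*30 = 125*(-128 - 66)/(27 + 125*(-128)) - 32*(-25)*30 = 125*(-194)/(27 - 16000) + 800*30 = 125*(-194)/(-15973) + 24000 = 125*(-1/15973)*(-194) + 24000 = 24250/15973 + 24000 = 383376250/15973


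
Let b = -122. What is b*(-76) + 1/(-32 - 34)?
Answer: 611951/66 ≈ 9272.0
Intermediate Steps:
b*(-76) + 1/(-32 - 34) = -122*(-76) + 1/(-32 - 34) = 9272 + 1/(-66) = 9272 - 1/66 = 611951/66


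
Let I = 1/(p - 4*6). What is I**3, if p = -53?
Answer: -1/456533 ≈ -2.1904e-6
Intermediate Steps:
I = -1/77 (I = 1/(-53 - 4*6) = 1/(-53 - 24) = 1/(-77) = -1/77 ≈ -0.012987)
I**3 = (-1/77)**3 = -1/456533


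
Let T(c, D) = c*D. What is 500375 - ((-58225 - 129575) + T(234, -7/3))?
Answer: 688721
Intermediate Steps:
T(c, D) = D*c
500375 - ((-58225 - 129575) + T(234, -7/3)) = 500375 - ((-58225 - 129575) + (-7/3)*234) = 500375 - (-187800 + ((⅓)*(-7))*234) = 500375 - (-187800 - 7/3*234) = 500375 - (-187800 - 546) = 500375 - 1*(-188346) = 500375 + 188346 = 688721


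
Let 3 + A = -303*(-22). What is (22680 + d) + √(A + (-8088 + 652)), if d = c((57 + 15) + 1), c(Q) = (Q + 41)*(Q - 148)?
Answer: 14130 + I*√773 ≈ 14130.0 + 27.803*I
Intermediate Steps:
c(Q) = (-148 + Q)*(41 + Q) (c(Q) = (41 + Q)*(-148 + Q) = (-148 + Q)*(41 + Q))
d = -8550 (d = -6068 + ((57 + 15) + 1)² - 107*((57 + 15) + 1) = -6068 + (72 + 1)² - 107*(72 + 1) = -6068 + 73² - 107*73 = -6068 + 5329 - 7811 = -8550)
A = 6663 (A = -3 - 303*(-22) = -3 + 6666 = 6663)
(22680 + d) + √(A + (-8088 + 652)) = (22680 - 8550) + √(6663 + (-8088 + 652)) = 14130 + √(6663 - 7436) = 14130 + √(-773) = 14130 + I*√773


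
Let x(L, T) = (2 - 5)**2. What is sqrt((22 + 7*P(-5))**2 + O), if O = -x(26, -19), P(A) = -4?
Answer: 3*sqrt(3) ≈ 5.1962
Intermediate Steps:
x(L, T) = 9 (x(L, T) = (-3)**2 = 9)
O = -9 (O = -1*9 = -9)
sqrt((22 + 7*P(-5))**2 + O) = sqrt((22 + 7*(-4))**2 - 9) = sqrt((22 - 28)**2 - 9) = sqrt((-6)**2 - 9) = sqrt(36 - 9) = sqrt(27) = 3*sqrt(3)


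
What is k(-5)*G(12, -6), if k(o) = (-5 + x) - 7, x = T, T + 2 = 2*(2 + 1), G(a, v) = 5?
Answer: -40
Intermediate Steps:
T = 4 (T = -2 + 2*(2 + 1) = -2 + 2*3 = -2 + 6 = 4)
x = 4
k(o) = -8 (k(o) = (-5 + 4) - 7 = -1 - 7 = -8)
k(-5)*G(12, -6) = -8*5 = -40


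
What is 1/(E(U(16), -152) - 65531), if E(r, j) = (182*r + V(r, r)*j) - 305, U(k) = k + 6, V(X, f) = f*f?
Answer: -1/135400 ≈ -7.3855e-6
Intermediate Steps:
V(X, f) = f**2
U(k) = 6 + k
E(r, j) = -305 + 182*r + j*r**2 (E(r, j) = (182*r + r**2*j) - 305 = (182*r + j*r**2) - 305 = -305 + 182*r + j*r**2)
1/(E(U(16), -152) - 65531) = 1/((-305 + 182*(6 + 16) - 152*(6 + 16)**2) - 65531) = 1/((-305 + 182*22 - 152*22**2) - 65531) = 1/((-305 + 4004 - 152*484) - 65531) = 1/((-305 + 4004 - 73568) - 65531) = 1/(-69869 - 65531) = 1/(-135400) = -1/135400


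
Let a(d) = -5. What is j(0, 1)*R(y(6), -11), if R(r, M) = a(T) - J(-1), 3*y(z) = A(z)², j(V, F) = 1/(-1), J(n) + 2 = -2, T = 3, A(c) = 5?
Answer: 1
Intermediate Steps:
J(n) = -4 (J(n) = -2 - 2 = -4)
j(V, F) = -1
y(z) = 25/3 (y(z) = (⅓)*5² = (⅓)*25 = 25/3)
R(r, M) = -1 (R(r, M) = -5 - 1*(-4) = -5 + 4 = -1)
j(0, 1)*R(y(6), -11) = -1*(-1) = 1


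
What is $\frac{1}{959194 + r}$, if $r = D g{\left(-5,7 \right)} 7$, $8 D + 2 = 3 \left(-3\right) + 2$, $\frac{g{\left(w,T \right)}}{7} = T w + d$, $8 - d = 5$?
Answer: $\frac{1}{960958} \approx 1.0406 \cdot 10^{-6}$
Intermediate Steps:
$d = 3$ ($d = 8 - 5 = 3$)
$g{\left(w,T \right)} = 21 + 7 T w$ ($g{\left(w,T \right)} = 7 \left(T w + 3\right) = 7 \left(3 + T w\right) = 21 + 7 T w$)
$D = - \frac{9}{8}$ ($D = - \frac{1}{4} + \frac{3 \left(-3\right) + 2}{8} = - \frac{1}{4} + \frac{-9 + 2}{8} = - \frac{1}{4} + \frac{1}{8} \left(-7\right) = - \frac{1}{4} - \frac{7}{8} = - \frac{9}{8} \approx -1.125$)
$r = 1764$ ($r = - \frac{9 \left(21 + 7 \cdot 7 \left(-5\right)\right)}{8} \cdot 7 = - \frac{9 \left(21 - 245\right)}{8} \cdot 7 = \left(- \frac{9}{8}\right) \left(-224\right) 7 = 252 \cdot 7 = 1764$)
$\frac{1}{959194 + r} = \frac{1}{959194 + 1764} = \frac{1}{960958}$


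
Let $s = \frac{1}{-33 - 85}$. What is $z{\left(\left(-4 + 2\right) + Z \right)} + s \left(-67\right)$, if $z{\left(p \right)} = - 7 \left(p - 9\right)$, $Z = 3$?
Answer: $\frac{6675}{118} \approx 56.568$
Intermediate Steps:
$z{\left(p \right)} = 63 - 7 p$ ($z{\left(p \right)} = - 7 \left(-9 + p\right) = 63 - 7 p$)
$s = - \frac{1}{118}$ ($s = \frac{1}{-33 - 85} = \frac{1}{-118} = - \frac{1}{118} \approx -0.0084746$)
$z{\left(\left(-4 + 2\right) + Z \right)} + s \left(-67\right) = \left(63 - 7 \left(\left(-4 + 2\right) + 3\right)\right) - - \frac{67}{118} = \left(63 - 7 \left(-2 + 3\right)\right) + \frac{67}{118} = \left(63 - 7\right) + \frac{67}{118} = 56 + \frac{67}{118} = \frac{6675}{118}$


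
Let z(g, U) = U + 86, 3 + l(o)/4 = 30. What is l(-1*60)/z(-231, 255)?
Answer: 108/341 ≈ 0.31672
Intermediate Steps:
l(o) = 108 (l(o) = -12 + 4*30 = -12 + 120 = 108)
z(g, U) = 86 + U
l(-1*60)/z(-231, 255) = 108/(86 + 255) = 108/341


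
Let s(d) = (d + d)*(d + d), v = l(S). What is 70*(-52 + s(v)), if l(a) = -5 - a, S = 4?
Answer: 19040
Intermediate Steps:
v = -9 (v = -5 - 1*4 = -5 - 4 = -9)
s(d) = 4*d² (s(d) = (2*d)*(2*d) = 4*d²)
70*(-52 + s(v)) = 70*(-52 + 4*(-9)²) = 70*(-52 + 4*81) = 70*(-52 + 324) = 70*272 = 19040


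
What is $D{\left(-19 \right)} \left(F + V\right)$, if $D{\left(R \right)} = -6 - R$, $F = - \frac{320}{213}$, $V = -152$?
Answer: $- \frac{425048}{213} \approx -1995.5$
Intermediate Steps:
$F = - \frac{320}{213}$ ($F = \left(-320\right) \frac{1}{213} = - \frac{320}{213} \approx -1.5023$)
$D{\left(-19 \right)} \left(F + V\right) = \left(-6 - -19\right) \left(- \frac{320}{213} - 152\right) = \left(-6 + 19\right) \left(- \frac{32696}{213}\right) = 13 \left(- \frac{32696}{213}\right) = - \frac{425048}{213}$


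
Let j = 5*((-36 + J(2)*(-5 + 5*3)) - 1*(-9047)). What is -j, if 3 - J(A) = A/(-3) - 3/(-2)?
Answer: -135490/3 ≈ -45163.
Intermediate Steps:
J(A) = 3/2 + A/3 (J(A) = 3 - (A/(-3) - 3/(-2)) = 3 - (A*(-⅓) - 3*(-½)) = 3 - (-A/3 + 3/2) = 3 - (3/2 - A/3) = 3 + (-3/2 + A/3) = 3/2 + A/3)
j = 135490/3 (j = 5*((-36 + (3/2 + (⅓)*2)*(-5 + 5*3)) - 1*(-9047)) = 5*((-36 + (3/2 + ⅔)*(-5 + 15)) + 9047) = 5*((-36 + (13/6)*10) + 9047) = 5*((-36 + 65/3) + 9047) = 5*(-43/3 + 9047) = 5*(27098/3) = 135490/3 ≈ 45163.)
-j = -1*135490/3 = -135490/3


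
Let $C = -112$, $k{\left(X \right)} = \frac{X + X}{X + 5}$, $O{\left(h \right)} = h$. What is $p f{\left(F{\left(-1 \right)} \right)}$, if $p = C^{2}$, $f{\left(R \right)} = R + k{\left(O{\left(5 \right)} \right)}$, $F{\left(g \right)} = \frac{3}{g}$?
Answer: $-25088$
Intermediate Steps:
$k{\left(X \right)} = \frac{2 X}{5 + X}$
$f{\left(R \right)} = 1 + R$ ($f{\left(R \right)} = R + 2 \cdot 5 \frac{1}{5 + 5} = R + 2 \cdot 5 \cdot \frac{1}{10} = R + 1 = 1 + R$)
$p = 12544$ ($p = \left(-112\right)^{2} = 12544$)
$p f{\left(F{\left(-1 \right)} \right)} = 12544 \left(1 + \frac{3}{-1}\right) = 12544 \left(1 + 3 \left(-1\right)\right) = 12544 \left(1 - 3\right) = 12544 \left(-2\right) = -25088$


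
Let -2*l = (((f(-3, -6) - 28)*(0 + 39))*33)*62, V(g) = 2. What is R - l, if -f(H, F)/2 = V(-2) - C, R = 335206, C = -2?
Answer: -1101086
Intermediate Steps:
f(H, F) = -8 (f(H, F) = -2*(2 - 1*(-2)) = -2*(2 + 2) = -2*4 = -8)
l = 1436292 (l = -((-8 - 28)*(0 + 39))*33*62/2 = --36*39*33*62/2 = -(-1404*33)*62/2 = -(-23166)*62 = -1/2*(-2872584) = 1436292)
R - l = 335206 - 1*1436292 = 335206 - 1436292 = -1101086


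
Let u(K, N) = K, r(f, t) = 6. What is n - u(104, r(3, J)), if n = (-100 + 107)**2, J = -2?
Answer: -55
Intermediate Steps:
n = 49 (n = 7**2 = 49)
n - u(104, r(3, J)) = 49 - 1*104 = 49 - 104 = -55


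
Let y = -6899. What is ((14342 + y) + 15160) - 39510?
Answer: -16907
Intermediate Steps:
((14342 + y) + 15160) - 39510 = ((14342 - 6899) + 15160) - 39510 = (7443 + 15160) - 39510 = 22603 - 39510 = -16907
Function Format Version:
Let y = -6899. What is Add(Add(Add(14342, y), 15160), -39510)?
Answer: -16907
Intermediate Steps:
Add(Add(Add(14342, y), 15160), -39510) = Add(Add(Add(14342, -6899), 15160), -39510) = Add(Add(7443, 15160), -39510) = Add(22603, -39510) = -16907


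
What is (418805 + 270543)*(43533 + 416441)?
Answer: 317082156952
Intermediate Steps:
(418805 + 270543)*(43533 + 416441) = 689348*459974 = 317082156952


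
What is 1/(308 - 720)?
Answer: -1/412 ≈ -0.0024272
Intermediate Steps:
1/(308 - 720) = 1/(-412) = -1/412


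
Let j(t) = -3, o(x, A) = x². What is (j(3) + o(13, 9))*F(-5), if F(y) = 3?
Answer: 498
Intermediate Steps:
(j(3) + o(13, 9))*F(-5) = (-3 + 13²)*3 = (-3 + 169)*3 = 166*3 = 498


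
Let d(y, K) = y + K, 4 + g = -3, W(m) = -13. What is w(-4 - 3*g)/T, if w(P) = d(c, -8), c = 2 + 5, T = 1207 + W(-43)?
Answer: -1/1194 ≈ -0.00083752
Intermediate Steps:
g = -7 (g = -4 - 3 = -7)
T = 1194 (T = 1207 - 13 = 1194)
c = 7
d(y, K) = K + y
w(P) = -1 (w(P) = -8 + 7 = -1)
w(-4 - 3*g)/T = -1/1194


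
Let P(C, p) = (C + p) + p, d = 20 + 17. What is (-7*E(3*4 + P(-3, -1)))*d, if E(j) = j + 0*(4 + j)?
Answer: -1813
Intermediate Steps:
d = 37
P(C, p) = C + 2*p
E(j) = j (E(j) = j + 0 = j)
(-7*E(3*4 + P(-3, -1)))*d = -7*(3*4 + (-3 + 2*(-1)))*37 = -7*(12 + (-3 - 2))*37 = -7*(12 - 5)*37 = -7*7*37 = -49*37 = -1813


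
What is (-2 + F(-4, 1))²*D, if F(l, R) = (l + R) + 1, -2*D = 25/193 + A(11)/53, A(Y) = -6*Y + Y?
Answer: 74320/10229 ≈ 7.2656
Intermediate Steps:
A(Y) = -5*Y
D = 4645/10229 (D = -(25/193 - 5*11/53)/2 = -(25*(1/193) - 55*1/53)/2 = -(25/193 - 55/53)/2 = -½*(-9290/10229) = 4645/10229 ≈ 0.45410)
F(l, R) = 1 + R + l (F(l, R) = (R + l) + 1 = 1 + R + l)
(-2 + F(-4, 1))²*D = (-2 + (1 + 1 - 4))²*(4645/10229) = (-2 - 2)²*(4645/10229) = (-4)²*(4645/10229) = 16*(4645/10229) = 74320/10229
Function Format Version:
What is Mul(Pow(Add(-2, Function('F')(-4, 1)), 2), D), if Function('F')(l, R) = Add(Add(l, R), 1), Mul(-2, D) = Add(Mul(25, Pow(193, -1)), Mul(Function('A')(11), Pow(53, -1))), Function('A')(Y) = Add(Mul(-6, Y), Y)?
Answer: Rational(74320, 10229) ≈ 7.2656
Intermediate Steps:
Function('A')(Y) = Mul(-5, Y)
D = Rational(4645, 10229) (D = Mul(Rational(-1, 2), Add(Mul(25, Pow(193, -1)), Mul(Mul(-5, 11), Pow(53, -1)))) = Mul(Rational(-1, 2), Add(Mul(25, Rational(1, 193)), Mul(-55, Rational(1, 53)))) = Mul(Rational(-1, 2), Add(Rational(25, 193), Rational(-55, 53))) = Mul(Rational(-1, 2), Rational(-9290, 10229)) = Rational(4645, 10229) ≈ 0.45410)
Function('F')(l, R) = Add(1, R, l) (Function('F')(l, R) = Add(Add(R, l), 1) = Add(1, R, l))
Mul(Pow(Add(-2, Function('F')(-4, 1)), 2), D) = Mul(Pow(Add(-2, Add(1, 1, -4)), 2), Rational(4645, 10229)) = Mul(Pow(Add(-2, -2), 2), Rational(4645, 10229)) = Mul(Pow(-4, 2), Rational(4645, 10229)) = Mul(16, Rational(4645, 10229)) = Rational(74320, 10229)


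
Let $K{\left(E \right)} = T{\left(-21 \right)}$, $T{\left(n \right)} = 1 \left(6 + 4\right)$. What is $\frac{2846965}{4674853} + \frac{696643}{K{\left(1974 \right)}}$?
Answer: $\frac{3256732088129}{46748530} \approx 69665.0$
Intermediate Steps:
$T{\left(n \right)} = 10$ ($T{\left(n \right)} = 1 \cdot 10 = 10$)
$K{\left(E \right)} = 10$
$\frac{2846965}{4674853} + \frac{696643}{K{\left(1974 \right)}} = \frac{2846965}{4674853} + \frac{696643}{10} = \frac{3256732088129}{46748530}$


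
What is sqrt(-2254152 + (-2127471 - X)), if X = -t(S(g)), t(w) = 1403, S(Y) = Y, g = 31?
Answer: 2*I*sqrt(1095055) ≈ 2092.9*I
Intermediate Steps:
X = -1403 (X = -1*1403 = -1403)
sqrt(-2254152 + (-2127471 - X)) = sqrt(-2254152 + (-2127471 - 1*(-1403))) = sqrt(-2254152 + (-2127471 + 1403)) = sqrt(-2254152 - 2126068) = sqrt(-4380220) = 2*I*sqrt(1095055)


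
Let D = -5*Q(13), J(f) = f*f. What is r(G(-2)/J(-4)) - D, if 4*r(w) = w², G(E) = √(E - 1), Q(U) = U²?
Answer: 865277/1024 ≈ 845.00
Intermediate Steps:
J(f) = f²
G(E) = √(-1 + E)
D = -845 (D = -5*13² = -5*169 = -845)
r(w) = w²/4
r(G(-2)/J(-4)) - D = (√(-1 - 2)/((-4)²))²/4 - 1*(-845) = (√(-3)/16)²/4 + 845 = ((I*√3)*(1/16))²/4 + 845 = (I*√3/16)²/4 + 845 = (¼)*(-3/256) + 845 = -3/1024 + 845 = 865277/1024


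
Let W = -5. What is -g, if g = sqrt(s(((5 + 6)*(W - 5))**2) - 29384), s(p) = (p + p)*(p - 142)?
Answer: -2*sqrt(72338554) ≈ -17010.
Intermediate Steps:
s(p) = 2*p*(-142 + p) (s(p) = (2*p)*(-142 + p) = 2*p*(-142 + p))
g = 2*sqrt(72338554) (g = sqrt(2*((5 + 6)*(-5 - 5))**2*(-142 + ((5 + 6)*(-5 - 5))**2) - 29384) = sqrt(2*(11*(-10))**2*(-142 + (11*(-10))**2) - 29384) = sqrt(2*(-110)**2*(-142 + (-110)**2) - 29384) = sqrt(2*12100*(-142 + 12100) - 29384) = sqrt(2*12100*11958 - 29384) = sqrt(289383600 - 29384) = sqrt(289354216) = 2*sqrt(72338554) ≈ 17010.)
-g = -2*sqrt(72338554)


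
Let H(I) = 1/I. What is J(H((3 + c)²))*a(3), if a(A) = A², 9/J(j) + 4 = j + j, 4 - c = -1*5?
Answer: -5832/287 ≈ -20.321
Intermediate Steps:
c = 9 (c = 4 - (-1)*5 = 4 - 1*(-5) = 4 + 5 = 9)
J(j) = 9/(-4 + 2*j) (J(j) = 9/(-4 + (j + j)) = 9/(-4 + 2*j))
J(H((3 + c)²))*a(3) = (9/(2*(-2 + 1/((3 + 9)²))))*3² = (9/(2*(-2 + 1/(12²))))*9 = (9/(2*(-2 + 1/144)))*9 = (9/(2*(-287/144)))*9 = ((9/2)*(-144/287))*9 = -648/287*9 = -5832/287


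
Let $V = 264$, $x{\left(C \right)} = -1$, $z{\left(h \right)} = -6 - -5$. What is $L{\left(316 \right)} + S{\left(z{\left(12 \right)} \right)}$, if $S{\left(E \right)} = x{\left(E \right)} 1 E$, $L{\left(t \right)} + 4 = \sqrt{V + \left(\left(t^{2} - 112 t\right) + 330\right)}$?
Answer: $-3 + \sqrt{65058} \approx 252.06$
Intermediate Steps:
$z{\left(h \right)} = -1$ ($z{\left(h \right)} = -6 + 5 = -1$)
$L{\left(t \right)} = -4 + \sqrt{594 + t^{2} - 112 t}$ ($L{\left(t \right)} = -4 + \sqrt{264 + \left(\left(t^{2} - 112 t\right) + 330\right)} = -4 + \sqrt{264 + \left(330 + t^{2} - 112 t\right)} = -4 + \sqrt{594 + t^{2} - 112 t}$)
$S{\left(E \right)} = - E$ ($S{\left(E \right)} = \left(-1\right) 1 E = - E$)
$L{\left(316 \right)} + S{\left(z{\left(12 \right)} \right)} = \left(-4 + \sqrt{594 + 316^{2} - 35392}\right) - -1 = \left(-4 + \sqrt{594 + 99856 - 35392}\right) + 1 = \left(-4 + \sqrt{65058}\right) + 1 = -3 + \sqrt{65058}$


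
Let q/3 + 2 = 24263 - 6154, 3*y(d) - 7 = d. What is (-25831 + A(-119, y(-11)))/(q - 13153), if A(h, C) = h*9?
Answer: -13451/20584 ≈ -0.65347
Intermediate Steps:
y(d) = 7/3 + d/3
q = 54321 (q = -6 + 3*(24263 - 6154) = -6 + 3*18109 = -6 + 54327 = 54321)
A(h, C) = 9*h
(-25831 + A(-119, y(-11)))/(q - 13153) = (-25831 + 9*(-119))/(54321 - 13153) = (-25831 - 1071)/41168 = -26902*1/41168 = -13451/20584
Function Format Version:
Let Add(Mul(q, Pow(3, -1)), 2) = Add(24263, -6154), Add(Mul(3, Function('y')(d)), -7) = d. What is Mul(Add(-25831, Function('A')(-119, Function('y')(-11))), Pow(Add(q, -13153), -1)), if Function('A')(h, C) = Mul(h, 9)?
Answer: Rational(-13451, 20584) ≈ -0.65347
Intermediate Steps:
Function('y')(d) = Add(Rational(7, 3), Mul(Rational(1, 3), d))
q = 54321 (q = Add(-6, Mul(3, Add(24263, -6154))) = Add(-6, Mul(3, 18109)) = Add(-6, 54327) = 54321)
Function('A')(h, C) = Mul(9, h)
Mul(Add(-25831, Function('A')(-119, Function('y')(-11))), Pow(Add(q, -13153), -1)) = Mul(Add(-25831, Mul(9, -119)), Pow(Add(54321, -13153), -1)) = Mul(Add(-25831, -1071), Pow(41168, -1)) = Mul(-26902, Rational(1, 41168)) = Rational(-13451, 20584)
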